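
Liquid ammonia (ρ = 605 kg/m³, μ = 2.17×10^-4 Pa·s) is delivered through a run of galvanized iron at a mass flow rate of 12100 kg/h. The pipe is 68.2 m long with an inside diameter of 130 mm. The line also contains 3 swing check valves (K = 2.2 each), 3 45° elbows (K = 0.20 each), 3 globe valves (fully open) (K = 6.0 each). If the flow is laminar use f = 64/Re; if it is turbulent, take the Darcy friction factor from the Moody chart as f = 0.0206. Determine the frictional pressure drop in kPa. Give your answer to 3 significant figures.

ṁ = 12100 kg/h = 12100/3600 = 3.361 kg/s.
A = πD²/4 = π(0.13)²/4 = 0.01327 m²; mean velocity V = ṁ/(ρA) = 3.361/(605 · 0.01327) = 0.4186 m/s.
Reynolds number Re = ρVD/μ = 605 · 0.4186 · 0.13 / 0.000217 = 1.517e+05.
Re > 4000 → turbulent; use the Moody-chart value f = 0.0206.
Total minor-loss coefficient ΣK = 3·2.2 + 3·0.2 + 3·6 = 25.2.
ΔP = [f·L/D + ΣK]·(ρV²/2) = [0.0206·68.2/0.13 + 25.2]·(605·0.4186²/2) = [10.81 + 25.2]·52.99 = 1908 Pa.
ΔP = 1908 Pa = 1.91 kPa.

ΔP ≈ 1.91 kPa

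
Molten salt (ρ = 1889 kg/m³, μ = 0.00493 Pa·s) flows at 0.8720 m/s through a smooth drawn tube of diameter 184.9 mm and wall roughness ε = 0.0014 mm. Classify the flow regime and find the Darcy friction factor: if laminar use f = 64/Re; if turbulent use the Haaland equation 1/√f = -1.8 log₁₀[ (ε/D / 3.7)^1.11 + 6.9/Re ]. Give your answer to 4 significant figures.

f ≈ 0.01978

Re = ρVD/μ = 1889·0.872·0.1849/0.00493 = 6.178e+04.
Re > 4000 → turbulent. ε/D = 1.4e-06/0.1849 = 7.57e-06; Haaland: 1/√f = -1.8 log₁₀[4.84e-07 + 0.000112] = 7.11, so f = 0.01978.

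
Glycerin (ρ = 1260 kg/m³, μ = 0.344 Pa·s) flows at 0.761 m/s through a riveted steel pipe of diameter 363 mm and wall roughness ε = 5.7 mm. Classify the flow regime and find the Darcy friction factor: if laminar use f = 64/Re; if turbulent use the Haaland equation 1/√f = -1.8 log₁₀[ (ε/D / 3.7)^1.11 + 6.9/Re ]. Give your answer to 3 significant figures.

f ≈ 0.0633

Re = ρVD/μ = 1260·0.761·0.363/0.344 = 1012.
Re < 2300 → laminar, so f = 64/Re = 0.06325 (roughness is irrelevant in laminar flow).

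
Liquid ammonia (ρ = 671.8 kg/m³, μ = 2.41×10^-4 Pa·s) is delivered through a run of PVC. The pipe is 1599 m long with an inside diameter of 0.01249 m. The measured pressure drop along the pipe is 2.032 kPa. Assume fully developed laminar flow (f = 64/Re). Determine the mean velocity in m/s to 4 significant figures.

V ≈ 0.02571 m/s

For laminar flow, f = 64/Re with Re = ρVD/μ, so Darcy-Weisbach reduces to ΔP = 32μLV/D². Solving for V: V = ΔP·D²/(32μL) = 2032·(0.01249)²/(32·0.000241·1599) = 0.02571 m/s.
Check: Re = ρVD/μ = 671.8·0.02571·0.01249/0.000241 = 895 < 2300, so the laminar assumption holds.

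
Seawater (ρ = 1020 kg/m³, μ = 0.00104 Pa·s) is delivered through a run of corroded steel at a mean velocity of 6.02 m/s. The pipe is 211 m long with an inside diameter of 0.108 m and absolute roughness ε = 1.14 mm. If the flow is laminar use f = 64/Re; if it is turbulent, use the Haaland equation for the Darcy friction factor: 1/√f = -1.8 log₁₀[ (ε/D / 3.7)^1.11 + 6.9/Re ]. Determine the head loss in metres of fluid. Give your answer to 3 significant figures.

Reynolds number Re = ρVD/μ = 1020 · 6.02 · 0.108 / 0.00104 = 6.377e+05.
Re > 4000 → turbulent. Relative roughness ε/D = 0.00114/0.108 = 0.0106. Haaland: 1/√f = -1.8 log₁₀[(0.0106/3.7)^1.11 + 6.9/6.377e+05] = -1.8 log₁₀[0.0015 + 1.08e-05] = 5.079, so f = 0.03877.
Darcy-Weisbach: ΔP = f(L/D)(ρV²/2) = 0.03877·(211/0.108)·(1020·6.02²/2) = 0.03877·1954·1.848e+04 = 1.4e+06 Pa.
Head loss h_f = ΔP/(ρg) = 1.4e+06/(1020·9.81) = 140 m.

h_f ≈ 140 m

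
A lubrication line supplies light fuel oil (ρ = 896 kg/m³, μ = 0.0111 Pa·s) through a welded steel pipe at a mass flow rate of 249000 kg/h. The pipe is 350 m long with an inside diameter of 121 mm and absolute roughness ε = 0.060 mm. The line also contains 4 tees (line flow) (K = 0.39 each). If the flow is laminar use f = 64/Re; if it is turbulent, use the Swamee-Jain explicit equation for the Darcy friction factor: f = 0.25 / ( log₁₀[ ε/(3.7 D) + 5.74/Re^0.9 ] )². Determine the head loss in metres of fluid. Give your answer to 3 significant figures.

ṁ = 249000 kg/h = 249000/3600 = 69.17 kg/s.
A = πD²/4 = π(0.121)²/4 = 0.0115 m²; mean velocity V = ṁ/(ρA) = 69.17/(896 · 0.0115) = 6.713 m/s.
Reynolds number Re = ρVD/μ = 896 · 6.713 · 0.121 / 0.0111 = 6.557e+04.
Re > 4000 → turbulent. Relative roughness ε/D = 6e-05/0.121 = 0.000496. Swamee-Jain: f = 0.25/(log₁₀[0.000496/3.7 + 5.74/6.557e+04^0.9])² = 0.25/(log₁₀[0.000134 + 0.000265])² = 0.25/(-3.399)² = 0.02164.
Total minor-loss coefficient ΣK = 4·0.39 = 1.56.
ΔP = [f·L/D + ΣK]·(ρV²/2) = [0.02164·350/0.121 + 1.56]·(896·6.713²/2) = [62.61 + 1.56]·2.019e+04 = 1.296e+06 Pa.
Head loss h_f = ΔP/(ρg) = 1.296e+06/(896·9.81) = 147 m.

h_f ≈ 147 m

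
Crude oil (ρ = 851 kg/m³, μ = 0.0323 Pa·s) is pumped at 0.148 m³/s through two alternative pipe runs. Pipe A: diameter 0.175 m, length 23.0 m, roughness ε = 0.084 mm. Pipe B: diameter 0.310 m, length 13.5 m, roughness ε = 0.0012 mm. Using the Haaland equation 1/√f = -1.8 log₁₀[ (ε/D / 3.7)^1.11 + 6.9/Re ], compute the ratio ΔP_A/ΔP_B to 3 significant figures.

ΔP_A/ΔP_B ≈ 26.9

Pipe A: V = Q/A = 0.148/0.02405 = 6.153 m/s; Re = 2.837e+04; ε/D = 0.00048; Haaland → f = 0.0247; ΔP_A = f(L/D)(ρV²/2) = 5.229e+04 Pa.
Pipe B: V = Q/A = 0.148/0.07548 = 1.961 m/s; Re = 1.602e+04; ε/D = 3.87e-06; Haaland → f = 0.02725; ΔP_B = f(L/D)(ρV²/2) = 1941 Pa.
ΔP_A/ΔP_B = 5.229e+04/1941 = 26.9.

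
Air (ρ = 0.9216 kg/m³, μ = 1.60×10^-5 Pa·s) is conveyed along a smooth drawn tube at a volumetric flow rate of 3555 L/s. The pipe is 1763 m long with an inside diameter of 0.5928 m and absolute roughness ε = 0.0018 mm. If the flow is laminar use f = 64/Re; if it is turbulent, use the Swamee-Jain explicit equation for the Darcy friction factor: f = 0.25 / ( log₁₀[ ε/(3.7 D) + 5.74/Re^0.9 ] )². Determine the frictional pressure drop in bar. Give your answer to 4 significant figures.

ΔP ≈ 0.03056 bar

Q = 3555 L/s = 3555/1000 = 3.555 m³/s.
Cross-sectional area A = πD²/4 = π(0.5928)²/4 = 0.276 m²; mean velocity V = Q/A = 3.555/0.276 = 12.88 m/s.
Reynolds number Re = ρVD/μ = 0.9216 · 12.88 · 0.5928 / 1.6e-05 = 4.398e+05.
Re > 4000 → turbulent. Relative roughness ε/D = 1.8e-06/0.5928 = 3.04e-06. Swamee-Jain: f = 0.25/(log₁₀[3.04e-06/3.7 + 5.74/4.398e+05^0.9])² = 0.25/(log₁₀[8.21e-07 + 4.79e-05])² = 0.25/(-4.313)² = 0.01344.
Darcy-Weisbach: ΔP = f(L/D)(ρV²/2) = 0.01344·(1763/0.5928)·(0.9216·12.88²/2) = 0.01344·2974·76.45 = 3056 Pa.
ΔP = 3056 Pa = 0.03056 bar.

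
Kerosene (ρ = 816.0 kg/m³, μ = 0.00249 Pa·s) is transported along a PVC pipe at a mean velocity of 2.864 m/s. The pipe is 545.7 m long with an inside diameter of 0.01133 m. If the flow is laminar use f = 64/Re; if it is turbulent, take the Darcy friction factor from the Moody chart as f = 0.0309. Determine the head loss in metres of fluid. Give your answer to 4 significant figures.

Reynolds number Re = ρVD/μ = 816 · 2.864 · 0.01133 / 0.00249 = 1.063e+04.
Re > 4000 → turbulent; use the Moody-chart value f = 0.0309.
Darcy-Weisbach: ΔP = f(L/D)(ρV²/2) = 0.0309·(545.7/0.01133)·(816·2.864²/2) = 0.0309·4.816e+04·3347 = 4.981e+06 Pa.
Head loss h_f = ΔP/(ρg) = 4.981e+06/(816·9.81) = 622.2 m.

h_f ≈ 622.2 m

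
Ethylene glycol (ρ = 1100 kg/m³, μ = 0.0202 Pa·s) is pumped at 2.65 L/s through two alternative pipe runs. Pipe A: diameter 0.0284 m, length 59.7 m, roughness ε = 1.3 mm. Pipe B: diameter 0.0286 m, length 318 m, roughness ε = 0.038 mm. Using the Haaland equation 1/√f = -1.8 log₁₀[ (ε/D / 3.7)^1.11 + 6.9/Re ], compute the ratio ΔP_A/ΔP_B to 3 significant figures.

Pipe A: V = Q/A = 0.00265/0.0006335 = 4.183 m/s; Re = 6470; ε/D = 0.0458; Haaland → f = 0.07269; ΔP_A = f(L/D)(ρV²/2) = 1.471e+06 Pa.
Pipe B: V = Q/A = 0.00265/0.0006424 = 4.125 m/s; Re = 6424; ε/D = 0.00133; Haaland → f = 0.03639; ΔP_B = f(L/D)(ρV²/2) = 3.787e+06 Pa.
ΔP_A/ΔP_B = 1.471e+06/3.787e+06 = 0.388.

ΔP_A/ΔP_B ≈ 0.388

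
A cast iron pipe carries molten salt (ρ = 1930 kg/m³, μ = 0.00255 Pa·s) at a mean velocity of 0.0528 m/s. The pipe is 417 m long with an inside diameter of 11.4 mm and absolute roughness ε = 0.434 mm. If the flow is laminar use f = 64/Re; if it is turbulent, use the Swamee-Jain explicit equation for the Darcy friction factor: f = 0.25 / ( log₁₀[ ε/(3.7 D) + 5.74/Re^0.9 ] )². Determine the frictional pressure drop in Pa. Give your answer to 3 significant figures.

ΔP ≈ 13800 Pa

Reynolds number Re = ρVD/μ = 1930 · 0.0528 · 0.0114 / 0.00255 = 455.6.
Re < 2300 → laminar flow, so f = 64/Re = 64/455.6 = 0.1405 (the turbulent correlation is not needed).
Darcy-Weisbach: ΔP = f(L/D)(ρV²/2) = 0.1405·(417/0.0114)·(1930·0.0528²/2) = 0.1405·3.658e+04·2.69 = 1.382e+04 Pa.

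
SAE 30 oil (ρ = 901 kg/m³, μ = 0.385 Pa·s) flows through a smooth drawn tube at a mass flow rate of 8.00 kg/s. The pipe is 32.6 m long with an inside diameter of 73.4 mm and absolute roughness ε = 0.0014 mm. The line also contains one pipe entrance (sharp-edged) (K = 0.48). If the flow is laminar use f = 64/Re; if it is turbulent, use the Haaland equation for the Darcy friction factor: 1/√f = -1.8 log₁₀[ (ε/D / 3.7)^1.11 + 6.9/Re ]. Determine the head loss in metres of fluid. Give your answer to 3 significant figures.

h_f ≈ 17.8 m

A = πD²/4 = π(0.0734)²/4 = 0.004231 m²; mean velocity V = ṁ/(ρA) = 8/(901 · 0.004231) = 2.098 m/s.
Reynolds number Re = ρVD/μ = 901 · 2.098 · 0.0734 / 0.385 = 360.4.
Re < 2300 → laminar flow, so f = 64/Re = 64/360.4 = 0.1776 (the turbulent correlation is not needed).
Total minor-loss coefficient ΣK = 1·0.48 = 0.48.
ΔP = [f·L/D + ΣK]·(ρV²/2) = [0.1776·32.6/0.0734 + 0.48]·(901·2.098²/2) = [78.86 + 0.48]·1984 = 1.574e+05 Pa.
Head loss h_f = ΔP/(ρg) = 1.574e+05/(901·9.81) = 17.8 m.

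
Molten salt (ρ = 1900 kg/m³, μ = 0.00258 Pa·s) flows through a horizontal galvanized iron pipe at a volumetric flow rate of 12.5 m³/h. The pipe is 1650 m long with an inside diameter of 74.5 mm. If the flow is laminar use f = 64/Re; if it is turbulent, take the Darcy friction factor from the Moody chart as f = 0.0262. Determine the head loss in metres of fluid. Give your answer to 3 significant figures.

h_f ≈ 18.8 m

Q = 12.5 m³/h = 12.5/3600 = 0.003472 m³/s.
Cross-sectional area A = πD²/4 = π(0.0745)²/4 = 0.004359 m²; mean velocity V = Q/A = 0.003472/0.004359 = 0.7965 m/s.
Reynolds number Re = ρVD/μ = 1900 · 0.7965 · 0.0745 / 0.00258 = 4.37e+04.
Re > 4000 → turbulent; use the Moody-chart value f = 0.0262.
Darcy-Weisbach: ΔP = f(L/D)(ρV²/2) = 0.0262·(1650/0.0745)·(1900·0.7965²/2) = 0.0262·2.215e+04·602.7 = 3.498e+05 Pa.
Head loss h_f = ΔP/(ρg) = 3.498e+05/(1900·9.81) = 18.8 m.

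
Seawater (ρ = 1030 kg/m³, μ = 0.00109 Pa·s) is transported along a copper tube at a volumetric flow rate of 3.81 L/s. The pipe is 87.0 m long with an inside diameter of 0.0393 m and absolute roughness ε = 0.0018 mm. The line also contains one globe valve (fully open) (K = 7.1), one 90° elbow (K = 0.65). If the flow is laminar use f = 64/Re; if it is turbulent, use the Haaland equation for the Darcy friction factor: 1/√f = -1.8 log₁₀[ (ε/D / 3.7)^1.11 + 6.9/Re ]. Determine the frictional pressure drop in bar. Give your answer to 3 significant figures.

ΔP ≈ 2.36 bar

Q = 3.81 L/s = 3.81/1000 = 0.00381 m³/s.
Cross-sectional area A = πD²/4 = π(0.0393)²/4 = 0.001213 m²; mean velocity V = Q/A = 0.00381/0.001213 = 3.141 m/s.
Reynolds number Re = ρVD/μ = 1030 · 3.141 · 0.0393 / 0.00109 = 1.166e+05.
Re > 4000 → turbulent. Relative roughness ε/D = 1.8e-06/0.0393 = 4.58e-05. Haaland: 1/√f = -1.8 log₁₀[(4.58e-05/3.7)^1.11 + 6.9/1.166e+05] = -1.8 log₁₀[3.57e-06 + 5.92e-05] = 7.565, so f = 0.01748.
Total minor-loss coefficient ΣK = 1·7.1 + 1·0.65 = 7.75.
ΔP = [f·L/D + ΣK]·(ρV²/2) = [0.01748·87/0.0393 + 7.75]·(1030·3.141²/2) = [38.69 + 7.75]·5081 = 2.359e+05 Pa.
ΔP = 2.359e+05 Pa = 2.36 bar.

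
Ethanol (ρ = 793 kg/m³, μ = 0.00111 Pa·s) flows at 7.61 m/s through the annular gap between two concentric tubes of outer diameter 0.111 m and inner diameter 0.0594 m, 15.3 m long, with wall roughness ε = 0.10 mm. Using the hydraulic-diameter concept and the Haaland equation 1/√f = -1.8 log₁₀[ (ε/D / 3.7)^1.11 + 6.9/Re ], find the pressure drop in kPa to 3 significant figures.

ΔP ≈ 162 kPa

Hydraulic diameter D_h = 4A/P = D_o - D_i = 0.111 - 0.0594 = 0.0516 m.
Re = ρVD_h/μ = 793·7.61·0.0516/0.00111 = 2.805e+05.
ε/D_h = 0.0001/0.0516 = 0.00194; Haaland gives 1/√f = -1.8 log₁₀[0.000228+2.46e-05] = 6.475, so f = 0.02385.
ΔP = f(L/D_h)(ρV²/2) = 0.02385·15.3/0.0516·2.296e+04 = 1.624e+05 Pa.
ΔP = 162 kPa.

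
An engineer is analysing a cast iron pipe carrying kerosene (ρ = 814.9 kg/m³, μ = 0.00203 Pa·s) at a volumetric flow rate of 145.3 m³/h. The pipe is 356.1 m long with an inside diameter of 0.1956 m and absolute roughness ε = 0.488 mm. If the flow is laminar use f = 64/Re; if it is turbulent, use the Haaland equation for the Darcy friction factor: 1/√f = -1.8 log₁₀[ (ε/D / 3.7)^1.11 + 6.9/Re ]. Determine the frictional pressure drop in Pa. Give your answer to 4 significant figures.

ΔP ≈ 35010 Pa

Q = 145.3 m³/h = 145.3/3600 = 0.04036 m³/s.
Cross-sectional area A = πD²/4 = π(0.1956)²/4 = 0.03005 m²; mean velocity V = Q/A = 0.04036/0.03005 = 1.343 m/s.
Reynolds number Re = ρVD/μ = 814.9 · 1.343 · 0.1956 / 0.00203 = 1.055e+05.
Re > 4000 → turbulent. Relative roughness ε/D = 0.000488/0.1956 = 0.00249. Haaland: 1/√f = -1.8 log₁₀[(0.00249/3.7)^1.11 + 6.9/1.055e+05] = -1.8 log₁₀[0.000302 + 6.54e-05] = 6.183, so f = 0.02616.
Darcy-Weisbach: ΔP = f(L/D)(ρV²/2) = 0.02616·(356.1/0.1956)·(814.9·1.343²/2) = 0.02616·1821·735.1 = 3.501e+04 Pa.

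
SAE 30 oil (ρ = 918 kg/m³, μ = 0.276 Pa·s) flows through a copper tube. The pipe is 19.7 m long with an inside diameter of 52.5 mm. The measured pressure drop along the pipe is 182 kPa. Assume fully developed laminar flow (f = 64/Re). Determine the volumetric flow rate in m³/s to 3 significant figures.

For laminar flow, f = 64/Re with Re = ρVD/μ, so Darcy-Weisbach reduces to ΔP = 32μLV/D². Solving for V: V = ΔP·D²/(32μL) = 1.82e+05·(0.0525)²/(32·0.276·19.7) = 2.883 m/s.
Check: Re = ρVD/μ = 918·2.883·0.0525/0.276 = 503.5 < 2300, so the laminar assumption holds.
Q = V·A = 2.883·(π/4·0.0525²) = 0.006241 m³/s = 0.00624 m³/s.

Q ≈ 0.00624 m³/s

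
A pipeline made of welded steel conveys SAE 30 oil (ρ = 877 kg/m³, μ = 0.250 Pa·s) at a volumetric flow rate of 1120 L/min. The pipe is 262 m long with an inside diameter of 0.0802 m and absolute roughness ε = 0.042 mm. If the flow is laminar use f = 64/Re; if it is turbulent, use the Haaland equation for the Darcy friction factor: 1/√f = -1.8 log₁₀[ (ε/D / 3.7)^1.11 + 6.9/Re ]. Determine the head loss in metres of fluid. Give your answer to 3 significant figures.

Q = 1120 L/min = 1120/60000 = 0.01867 m³/s.
Cross-sectional area A = πD²/4 = π(0.0802)²/4 = 0.005052 m²; mean velocity V = Q/A = 0.01867/0.005052 = 3.695 m/s.
Reynolds number Re = ρVD/μ = 877 · 3.695 · 0.0802 / 0.25 = 1040.
Re < 2300 → laminar flow, so f = 64/Re = 64/1040 = 0.06156 (the turbulent correlation is not needed).
Darcy-Weisbach: ΔP = f(L/D)(ρV²/2) = 0.06156·(262/0.0802)·(877·3.695²/2) = 0.06156·3267·5987 = 1.204e+06 Pa.
Head loss h_f = ΔP/(ρg) = 1.204e+06/(877·9.81) = 140 m.

h_f ≈ 140 m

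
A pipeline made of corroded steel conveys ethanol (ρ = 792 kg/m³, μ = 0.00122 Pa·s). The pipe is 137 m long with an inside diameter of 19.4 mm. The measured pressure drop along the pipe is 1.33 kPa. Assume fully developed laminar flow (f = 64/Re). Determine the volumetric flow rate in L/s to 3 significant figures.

Q ≈ 0.0277 L/s

For laminar flow, f = 64/Re with Re = ρVD/μ, so Darcy-Weisbach reduces to ΔP = 32μLV/D². Solving for V: V = ΔP·D²/(32μL) = 1330·(0.0194)²/(32·0.00122·137) = 0.09359 m/s.
Check: Re = ρVD/μ = 792·0.09359·0.0194/0.00122 = 1179 < 2300, so the laminar assumption holds.
Q = V·A = 0.09359·(π/4·0.0194²) = 2.766e-05 m³/s = 0.0277 L/s.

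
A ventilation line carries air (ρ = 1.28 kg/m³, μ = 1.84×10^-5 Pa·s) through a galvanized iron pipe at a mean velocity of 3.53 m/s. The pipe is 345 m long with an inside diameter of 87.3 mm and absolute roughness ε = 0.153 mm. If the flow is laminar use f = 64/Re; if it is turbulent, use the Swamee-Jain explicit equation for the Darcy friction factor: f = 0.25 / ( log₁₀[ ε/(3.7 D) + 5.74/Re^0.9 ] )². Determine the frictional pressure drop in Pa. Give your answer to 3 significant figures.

Reynolds number Re = ρVD/μ = 1.28 · 3.53 · 0.0873 / 1.84e-05 = 2.144e+04.
Re > 4000 → turbulent. Relative roughness ε/D = 0.000153/0.0873 = 0.00175. Swamee-Jain: f = 0.25/(log₁₀[0.00175/3.7 + 5.74/2.144e+04^0.9])² = 0.25/(log₁₀[0.000474 + 0.000726])² = 0.25/(-2.921)² = 0.0293.
Darcy-Weisbach: ΔP = f(L/D)(ρV²/2) = 0.0293·(345/0.0873)·(1.28·3.53²/2) = 0.0293·3952·7.975 = 923.5 Pa.

ΔP ≈ 923 Pa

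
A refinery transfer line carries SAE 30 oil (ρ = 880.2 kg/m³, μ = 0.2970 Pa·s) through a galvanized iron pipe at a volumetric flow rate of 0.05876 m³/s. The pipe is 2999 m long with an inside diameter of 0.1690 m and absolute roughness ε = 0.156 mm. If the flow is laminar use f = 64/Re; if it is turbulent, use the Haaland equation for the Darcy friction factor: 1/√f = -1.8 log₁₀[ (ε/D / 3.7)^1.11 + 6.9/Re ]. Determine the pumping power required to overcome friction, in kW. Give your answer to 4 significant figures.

Cross-sectional area A = πD²/4 = π(0.169)²/4 = 0.02243 m²; mean velocity V = Q/A = 0.05876/0.02243 = 2.62 m/s.
Reynolds number Re = ρVD/μ = 880.2 · 2.62 · 0.169 / 0.297 = 1312.
Re < 2300 → laminar flow, so f = 64/Re = 64/1312 = 0.04878 (the turbulent correlation is not needed).
Darcy-Weisbach: ΔP = f(L/D)(ρV²/2) = 0.04878·(2999/0.169)·(880.2·2.62²/2) = 0.04878·1.775e+04·3020 = 2.614e+06 Pa.
Pumping power P = QΔP = 0.05876·2.614e+06 = 153610 W = 153.6 kW.

P ≈ 153.6 kW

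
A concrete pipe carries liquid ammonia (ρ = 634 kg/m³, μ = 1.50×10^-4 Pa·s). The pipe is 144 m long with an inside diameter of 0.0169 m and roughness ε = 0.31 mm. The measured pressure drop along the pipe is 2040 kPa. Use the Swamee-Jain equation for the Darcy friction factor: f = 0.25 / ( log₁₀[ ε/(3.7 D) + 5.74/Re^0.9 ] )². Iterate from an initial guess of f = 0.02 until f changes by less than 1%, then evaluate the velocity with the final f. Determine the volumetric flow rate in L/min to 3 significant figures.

Rearranging Darcy-Weisbach: V = √(2·ΔP·D/(f·L·ρ)). With ε/D = 0.00031/0.0169 = 0.0183, iterate starting from f = 0.02:
  f = 0.02 → V = √(2·2.04e+06·0.0169/(0.02·144·634)) = 6.145 m/s; Re = ρVD/μ = 4.39e+05; f → 0.04724
  f = 0.04724 → V = 3.999 m/s; Re = 2.856e+05; f → 0.04732
Converged (Δf/f < 1%). With the final f = 0.04732: V = √(2·2.04e+06·0.0169/(0.04732·144·634)) = 3.995 m/s.
Q = V·A = 3.995·(π/4·0.0169²) = 0.0008962 m³/s = 53.8 L/min.

Q ≈ 53.8 L/min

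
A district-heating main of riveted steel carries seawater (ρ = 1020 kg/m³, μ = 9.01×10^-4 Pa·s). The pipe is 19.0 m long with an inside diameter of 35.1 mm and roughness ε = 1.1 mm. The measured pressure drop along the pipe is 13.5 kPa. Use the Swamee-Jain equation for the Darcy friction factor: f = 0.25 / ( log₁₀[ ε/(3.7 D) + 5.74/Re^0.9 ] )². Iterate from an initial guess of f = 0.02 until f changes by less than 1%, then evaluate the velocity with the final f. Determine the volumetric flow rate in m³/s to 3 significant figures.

Q ≈ 8.77×10^-4 m³/s

Rearranging Darcy-Weisbach: V = √(2·ΔP·D/(f·L·ρ)). With ε/D = 0.0011/0.0351 = 0.0313, iterate starting from f = 0.02:
  f = 0.02 → V = √(2·1.35e+04·0.0351/(0.02·19·1020)) = 1.564 m/s; Re = ρVD/μ = 6.213e+04; f → 0.05902
  f = 0.05902 → V = 0.9102 m/s; Re = 3.617e+04; f → 0.05952
Converged (Δf/f < 1%). With the final f = 0.05952: V = √(2·1.35e+04·0.0351/(0.05952·19·1020)) = 0.9064 m/s.
Q = V·A = 0.9064·(π/4·0.0351²) = 0.0008771 m³/s = 8.77×10^-4 m³/s.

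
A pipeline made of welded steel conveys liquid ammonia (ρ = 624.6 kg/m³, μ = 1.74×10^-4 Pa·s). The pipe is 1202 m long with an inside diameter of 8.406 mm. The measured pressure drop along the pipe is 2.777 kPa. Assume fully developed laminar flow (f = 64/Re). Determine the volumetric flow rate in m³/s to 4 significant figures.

For laminar flow, f = 64/Re with Re = ρVD/μ, so Darcy-Weisbach reduces to ΔP = 32μLV/D². Solving for V: V = ΔP·D²/(32μL) = 2777·(0.008406)²/(32·0.000174·1202) = 0.02932 m/s.
Check: Re = ρVD/μ = 624.6·0.02932·0.008406/0.000174 = 884.7 < 2300, so the laminar assumption holds.
Q = V·A = 0.02932·(π/4·0.008406²) = 1.627e-06 m³/s = 1.627×10^-6 m³/s.

Q ≈ 1.627×10^-6 m³/s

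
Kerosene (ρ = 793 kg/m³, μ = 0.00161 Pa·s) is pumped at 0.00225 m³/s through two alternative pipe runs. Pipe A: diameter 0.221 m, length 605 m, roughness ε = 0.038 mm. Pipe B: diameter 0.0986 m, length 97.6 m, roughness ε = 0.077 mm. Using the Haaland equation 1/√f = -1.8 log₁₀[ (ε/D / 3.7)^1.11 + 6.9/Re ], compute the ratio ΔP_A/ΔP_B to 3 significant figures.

Pipe A: V = Q/A = 0.00225/0.03836 = 0.05866 m/s; Re = 6385; ε/D = 0.000172; Haaland → f = 0.03522; ΔP_A = f(L/D)(ρV²/2) = 131.5 Pa.
Pipe B: V = Q/A = 0.00225/0.007636 = 0.2947 m/s; Re = 1.431e+04; ε/D = 0.000781; Haaland → f = 0.02926; ΔP_B = f(L/D)(ρV²/2) = 997.2 Pa.
ΔP_A/ΔP_B = 131.5/997.2 = 0.132.

ΔP_A/ΔP_B ≈ 0.132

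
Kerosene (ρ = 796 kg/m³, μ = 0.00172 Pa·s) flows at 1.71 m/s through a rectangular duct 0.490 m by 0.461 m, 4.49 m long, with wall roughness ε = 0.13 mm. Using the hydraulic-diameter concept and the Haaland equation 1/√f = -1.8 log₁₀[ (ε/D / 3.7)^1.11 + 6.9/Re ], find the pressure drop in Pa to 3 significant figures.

ΔP ≈ 179 Pa

Hydraulic diameter D_h = 4A/P = 4·(0.49·0.461)/(2·(0.49+0.461)) = 0.9036/1.902 = 0.4751 m.
Re = ρVD_h/μ = 796·1.71·0.4751/0.00172 = 3.759e+05.
ε/D_h = 0.00013/0.4751 = 0.000274; Haaland gives 1/√f = -1.8 log₁₀[2.6e-05+1.84e-05] = 7.836, so f = 0.01629.
ΔP = f(L/D_h)(ρV²/2) = 0.01629·4.49/0.4751·1164 = 179.1 Pa.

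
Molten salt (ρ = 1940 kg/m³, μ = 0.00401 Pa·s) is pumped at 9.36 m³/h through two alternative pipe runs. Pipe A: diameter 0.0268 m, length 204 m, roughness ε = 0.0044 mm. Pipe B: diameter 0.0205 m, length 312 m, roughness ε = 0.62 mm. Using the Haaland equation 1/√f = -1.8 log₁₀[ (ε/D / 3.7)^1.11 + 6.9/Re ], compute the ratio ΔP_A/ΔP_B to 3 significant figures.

Pipe A: V = Q/A = 0.0026/0.0005641 = 4.609 m/s; Re = 5.976e+04; ε/D = 0.000164; Haaland → f = 0.02044; ΔP_A = f(L/D)(ρV²/2) = 3.207e+06 Pa.
Pipe B: V = Q/A = 0.0026/0.0003301 = 7.877 m/s; Re = 7.812e+04; ε/D = 0.0302; Haaland → f = 0.05788; ΔP_B = f(L/D)(ρV²/2) = 5.302e+07 Pa.
ΔP_A/ΔP_B = 3.207e+06/5.302e+07 = 0.0605.

ΔP_A/ΔP_B ≈ 0.0605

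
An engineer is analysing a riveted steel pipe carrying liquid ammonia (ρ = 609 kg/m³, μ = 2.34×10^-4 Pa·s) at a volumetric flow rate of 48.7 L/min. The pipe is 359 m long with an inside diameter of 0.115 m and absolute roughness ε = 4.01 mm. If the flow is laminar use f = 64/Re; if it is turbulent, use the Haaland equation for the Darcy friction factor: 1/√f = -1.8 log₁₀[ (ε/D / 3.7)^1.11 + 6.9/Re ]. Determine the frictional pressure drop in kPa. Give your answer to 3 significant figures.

ΔP ≈ 0.361 kPa

Q = 48.7 L/min = 48.7/60000 = 0.0008117 m³/s.
Cross-sectional area A = πD²/4 = π(0.115)²/4 = 0.01039 m²; mean velocity V = Q/A = 0.0008117/0.01039 = 0.07814 m/s.
Reynolds number Re = ρVD/μ = 609 · 0.07814 · 0.115 / 0.000234 = 2.339e+04.
Re > 4000 → turbulent. Relative roughness ε/D = 0.00401/0.115 = 0.0349. Haaland: 1/√f = -1.8 log₁₀[(0.0349/3.7)^1.11 + 6.9/2.339e+04] = -1.8 log₁₀[0.00564 + 0.000295] = 4.008, so f = 0.06226.
Darcy-Weisbach: ΔP = f(L/D)(ρV²/2) = 0.06226·(359/0.115)·(609·0.07814²/2) = 0.06226·3122·1.859 = 361.4 Pa.
ΔP = 361.4 Pa = 0.361 kPa.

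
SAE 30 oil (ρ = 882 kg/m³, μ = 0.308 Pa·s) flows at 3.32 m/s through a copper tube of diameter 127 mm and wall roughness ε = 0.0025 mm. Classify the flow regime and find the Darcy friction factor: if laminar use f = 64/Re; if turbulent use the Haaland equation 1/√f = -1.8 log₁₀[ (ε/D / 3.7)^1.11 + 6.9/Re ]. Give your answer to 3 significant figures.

Re = ρVD/μ = 882·3.32·0.127/0.308 = 1207.
Re < 2300 → laminar, so f = 64/Re = 0.05301 (roughness is irrelevant in laminar flow).

f ≈ 0.0530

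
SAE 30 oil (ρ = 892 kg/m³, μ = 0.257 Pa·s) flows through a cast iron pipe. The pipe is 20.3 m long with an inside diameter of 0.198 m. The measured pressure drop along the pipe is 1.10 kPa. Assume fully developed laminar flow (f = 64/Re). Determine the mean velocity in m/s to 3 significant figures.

V ≈ 0.258 m/s

For laminar flow, f = 64/Re with Re = ρVD/μ, so Darcy-Weisbach reduces to ΔP = 32μLV/D². Solving for V: V = ΔP·D²/(32μL) = 1100·(0.198)²/(32·0.257·20.3) = 0.2583 m/s.
Check: Re = ρVD/μ = 892·0.2583·0.198/0.257 = 177.5 < 2300, so the laminar assumption holds.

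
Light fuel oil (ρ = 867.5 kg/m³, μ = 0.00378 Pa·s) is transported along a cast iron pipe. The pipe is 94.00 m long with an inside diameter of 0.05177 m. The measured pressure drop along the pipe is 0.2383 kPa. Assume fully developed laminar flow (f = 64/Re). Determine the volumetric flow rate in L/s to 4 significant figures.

For laminar flow, f = 64/Re with Re = ρVD/μ, so Darcy-Weisbach reduces to ΔP = 32μLV/D². Solving for V: V = ΔP·D²/(32μL) = 238.3·(0.05177)²/(32·0.00378·94) = 0.05617 m/s.
Check: Re = ρVD/μ = 867.5·0.05617·0.05177/0.00378 = 667.4 < 2300, so the laminar assumption holds.
Q = V·A = 0.05617·(π/4·0.05177²) = 0.0001182 m³/s = 0.1182 L/s.

Q ≈ 0.1182 L/s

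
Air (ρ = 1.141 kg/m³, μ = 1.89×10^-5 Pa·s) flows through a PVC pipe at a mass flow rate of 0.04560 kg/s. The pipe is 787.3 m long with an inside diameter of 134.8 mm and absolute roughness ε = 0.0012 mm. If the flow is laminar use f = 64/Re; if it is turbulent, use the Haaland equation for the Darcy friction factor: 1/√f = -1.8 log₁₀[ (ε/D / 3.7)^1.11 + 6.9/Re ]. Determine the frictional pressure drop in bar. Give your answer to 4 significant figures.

A = πD²/4 = π(0.1348)²/4 = 0.01427 m²; mean velocity V = ṁ/(ρA) = 0.0456/(1.141 · 0.01427) = 2.8 m/s.
Reynolds number Re = ρVD/μ = 1.141 · 2.8 · 0.1348 / 1.89e-05 = 2.279e+04.
Re > 4000 → turbulent. Relative roughness ε/D = 1.2e-06/0.1348 = 8.9e-06. Haaland: 1/√f = -1.8 log₁₀[(8.9e-06/3.7)^1.11 + 6.9/2.279e+04] = -1.8 log₁₀[5.8e-07 + 0.000303] = 6.332, so f = 0.02494.
Darcy-Weisbach: ΔP = f(L/D)(ρV²/2) = 0.02494·(787.3/0.1348)·(1.141·2.8²/2) = 0.02494·5841·4.474 = 651.6 Pa.
ΔP = 651.6 Pa = 0.006516 bar.

ΔP ≈ 0.006516 bar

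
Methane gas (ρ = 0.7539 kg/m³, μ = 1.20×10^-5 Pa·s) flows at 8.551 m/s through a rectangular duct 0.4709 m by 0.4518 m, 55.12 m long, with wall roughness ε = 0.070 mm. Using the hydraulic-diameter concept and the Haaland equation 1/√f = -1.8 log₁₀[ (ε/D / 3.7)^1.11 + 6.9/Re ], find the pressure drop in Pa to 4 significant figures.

Hydraulic diameter D_h = 4A/P = 4·(0.4709·0.4518)/(2·(0.4709+0.4518)) = 0.851/1.845 = 0.4612 m.
Re = ρVD_h/μ = 0.7539·8.551·0.4612/1.2e-05 = 2.477e+05.
ε/D_h = 7e-05/0.4612 = 0.000152; Haaland gives 1/√f = -1.8 log₁₀[1.35e-05+2.79e-05] = 7.89, so f = 0.01606.
ΔP = f(L/D_h)(ρV²/2) = 0.01606·55.12/0.4612·27.56 = 52.92 Pa.

ΔP ≈ 52.92 Pa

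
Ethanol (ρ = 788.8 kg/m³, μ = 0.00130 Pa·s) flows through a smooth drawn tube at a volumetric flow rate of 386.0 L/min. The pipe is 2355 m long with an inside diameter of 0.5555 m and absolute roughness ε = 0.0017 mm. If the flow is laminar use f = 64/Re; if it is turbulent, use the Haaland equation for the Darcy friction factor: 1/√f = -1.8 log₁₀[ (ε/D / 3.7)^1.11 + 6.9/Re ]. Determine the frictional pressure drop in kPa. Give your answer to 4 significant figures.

Q = 386.0 L/min = 386.0/60000 = 0.006433 m³/s.
Cross-sectional area A = πD²/4 = π(0.5555)²/4 = 0.2424 m²; mean velocity V = Q/A = 0.006433/0.2424 = 0.02654 m/s.
Reynolds number Re = ρVD/μ = 788.8 · 0.02654 · 0.5555 / 0.0013 = 8947.
Re > 4000 → turbulent. Relative roughness ε/D = 1.7e-06/0.5555 = 3.06e-06. Haaland: 1/√f = -1.8 log₁₀[(3.06e-06/3.7)^1.11 + 6.9/8947] = -1.8 log₁₀[1.77e-07 + 0.000771] = 5.603, so f = 0.03185.
Darcy-Weisbach: ΔP = f(L/D)(ρV²/2) = 0.03185·(2355/0.5555)·(788.8·0.02654²/2) = 0.03185·4239·0.2779 = 37.53 Pa.
ΔP = 37.53 Pa = 0.03753 kPa.

ΔP ≈ 0.03753 kPa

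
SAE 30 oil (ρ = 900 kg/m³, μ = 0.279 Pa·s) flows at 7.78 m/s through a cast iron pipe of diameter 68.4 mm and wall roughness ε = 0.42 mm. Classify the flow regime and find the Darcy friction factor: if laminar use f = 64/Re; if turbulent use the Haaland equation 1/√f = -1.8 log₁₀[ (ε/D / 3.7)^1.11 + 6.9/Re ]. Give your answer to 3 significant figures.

f ≈ 0.0373

Re = ρVD/μ = 900·7.78·0.0684/0.279 = 1717.
Re < 2300 → laminar, so f = 64/Re = 0.03728 (roughness is irrelevant in laminar flow).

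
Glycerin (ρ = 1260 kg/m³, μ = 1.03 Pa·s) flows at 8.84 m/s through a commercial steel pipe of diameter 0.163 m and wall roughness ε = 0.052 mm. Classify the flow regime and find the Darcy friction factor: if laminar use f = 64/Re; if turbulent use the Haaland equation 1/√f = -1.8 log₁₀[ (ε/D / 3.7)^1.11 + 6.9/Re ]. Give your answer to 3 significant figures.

Re = ρVD/μ = 1260·8.84·0.163/1.03 = 1763.
Re < 2300 → laminar, so f = 64/Re = 0.03631 (roughness is irrelevant in laminar flow).

f ≈ 0.0363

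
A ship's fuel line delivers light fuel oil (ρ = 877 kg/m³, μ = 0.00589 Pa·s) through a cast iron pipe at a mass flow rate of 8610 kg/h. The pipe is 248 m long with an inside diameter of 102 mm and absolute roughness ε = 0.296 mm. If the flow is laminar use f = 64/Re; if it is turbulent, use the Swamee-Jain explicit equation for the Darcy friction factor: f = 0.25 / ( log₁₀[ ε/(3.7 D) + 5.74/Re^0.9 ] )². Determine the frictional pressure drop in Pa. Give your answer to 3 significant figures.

ΔP ≈ 4890 Pa

ṁ = 8610 kg/h = 8610/3600 = 2.392 kg/s.
A = πD²/4 = π(0.102)²/4 = 0.008171 m²; mean velocity V = ṁ/(ρA) = 2.392/(877 · 0.008171) = 0.3337 m/s.
Reynolds number Re = ρVD/μ = 877 · 0.3337 · 0.102 / 0.00589 = 5069.
Re > 4000 → turbulent. Relative roughness ε/D = 0.000296/0.102 = 0.0029. Swamee-Jain: f = 0.25/(log₁₀[0.0029/3.7 + 5.74/5069^0.9])² = 0.25/(log₁₀[0.000784 + 0.00266])² = 0.25/(-2.463)² = 0.0412.
Darcy-Weisbach: ΔP = f(L/D)(ρV²/2) = 0.0412·(248/0.102)·(877·0.3337²/2) = 0.0412·2431·48.84 = 4893 Pa.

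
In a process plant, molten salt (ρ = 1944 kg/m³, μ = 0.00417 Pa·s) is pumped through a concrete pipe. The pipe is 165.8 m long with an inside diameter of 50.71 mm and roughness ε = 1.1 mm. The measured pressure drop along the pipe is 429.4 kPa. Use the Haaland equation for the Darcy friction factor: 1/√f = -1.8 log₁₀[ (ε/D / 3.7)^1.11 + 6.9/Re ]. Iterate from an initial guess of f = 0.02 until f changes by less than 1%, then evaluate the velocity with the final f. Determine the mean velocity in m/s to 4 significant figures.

V ≈ 1.624 m/s

Rearranging Darcy-Weisbach: V = √(2·ΔP·D/(f·L·ρ)). With ε/D = 0.0011/0.05071 = 0.0217, iterate starting from f = 0.02:
  f = 0.02 → V = √(2·4.294e+05·0.05071/(0.02·165.8·1944)) = 2.599 m/s; Re = ρVD/μ = 6.145e+04; f → 0.05088
  f = 0.05088 → V = 1.63 m/s; Re = 3.853e+04; f → 0.05122
Converged (Δf/f < 1%). With the final f = 0.05122: V = √(2·4.294e+05·0.05071/(0.05122·165.8·1944)) = 1.624 m/s.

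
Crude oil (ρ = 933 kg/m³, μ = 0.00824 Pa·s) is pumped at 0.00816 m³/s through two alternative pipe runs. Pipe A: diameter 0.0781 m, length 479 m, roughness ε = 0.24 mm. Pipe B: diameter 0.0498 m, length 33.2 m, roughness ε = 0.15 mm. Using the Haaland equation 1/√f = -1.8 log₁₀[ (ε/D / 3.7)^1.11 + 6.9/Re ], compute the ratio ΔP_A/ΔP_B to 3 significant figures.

Pipe A: V = Q/A = 0.00816/0.004791 = 1.703 m/s; Re = 1.506e+04; ε/D = 0.00307; Haaland → f = 0.03261; ΔP_A = f(L/D)(ρV²/2) = 2.707e+05 Pa.
Pipe B: V = Q/A = 0.00816/0.001948 = 4.189 m/s; Re = 2.362e+04; ε/D = 0.00301; Haaland → f = 0.03057; ΔP_B = f(L/D)(ρV²/2) = 1.668e+05 Pa.
ΔP_A/ΔP_B = 2.707e+05/1.668e+05 = 1.62.

ΔP_A/ΔP_B ≈ 1.62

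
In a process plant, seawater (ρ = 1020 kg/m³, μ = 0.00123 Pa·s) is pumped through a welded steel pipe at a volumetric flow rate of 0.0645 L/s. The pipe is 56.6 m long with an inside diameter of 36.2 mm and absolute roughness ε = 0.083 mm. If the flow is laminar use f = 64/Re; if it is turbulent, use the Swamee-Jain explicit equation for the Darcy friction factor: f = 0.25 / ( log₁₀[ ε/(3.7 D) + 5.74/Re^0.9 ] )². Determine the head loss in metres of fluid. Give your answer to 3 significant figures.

h_f ≈ 0.0106 m

Q = 0.0645 L/s = 0.0645/1000 = 6.45e-05 m³/s.
Cross-sectional area A = πD²/4 = π(0.0362)²/4 = 0.001029 m²; mean velocity V = Q/A = 6.45e-05/0.001029 = 0.06267 m/s.
Reynolds number Re = ρVD/μ = 1020 · 0.06267 · 0.0362 / 0.00123 = 1881.
Re < 2300 → laminar flow, so f = 64/Re = 64/1881 = 0.03402 (the turbulent correlation is not needed).
Darcy-Weisbach: ΔP = f(L/D)(ρV²/2) = 0.03402·(56.6/0.0362)·(1020·0.06267²/2) = 0.03402·1564·2.003 = 106.5 Pa.
Head loss h_f = ΔP/(ρg) = 106.5/(1020·9.81) = 0.0106 m.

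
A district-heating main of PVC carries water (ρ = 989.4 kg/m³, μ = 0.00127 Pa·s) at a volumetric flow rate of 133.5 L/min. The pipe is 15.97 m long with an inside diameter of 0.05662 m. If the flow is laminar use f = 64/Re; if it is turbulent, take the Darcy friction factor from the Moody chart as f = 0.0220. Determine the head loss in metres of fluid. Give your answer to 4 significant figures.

Q = 133.5 L/min = 133.5/60000 = 0.002225 m³/s.
Cross-sectional area A = πD²/4 = π(0.05662)²/4 = 0.002518 m²; mean velocity V = Q/A = 0.002225/0.002518 = 0.8837 m/s.
Reynolds number Re = ρVD/μ = 989.4 · 0.8837 · 0.05662 / 0.00127 = 3.898e+04.
Re > 4000 → turbulent; use the Moody-chart value f = 0.0220.
Darcy-Weisbach: ΔP = f(L/D)(ρV²/2) = 0.022·(15.97/0.05662)·(989.4·0.8837²/2) = 0.022·282.1·386.3 = 2397 Pa.
Head loss h_f = ΔP/(ρg) = 2397/(989.4·9.81) = 0.2470 m.

h_f ≈ 0.2470 m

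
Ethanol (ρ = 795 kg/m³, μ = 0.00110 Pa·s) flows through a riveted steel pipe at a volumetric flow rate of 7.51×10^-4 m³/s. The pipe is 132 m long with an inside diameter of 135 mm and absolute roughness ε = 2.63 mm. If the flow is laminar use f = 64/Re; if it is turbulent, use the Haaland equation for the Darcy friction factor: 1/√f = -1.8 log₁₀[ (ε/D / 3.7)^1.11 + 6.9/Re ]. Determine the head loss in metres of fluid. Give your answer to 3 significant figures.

h_f ≈ 0.00756 m

Cross-sectional area A = πD²/4 = π(0.135)²/4 = 0.01431 m²; mean velocity V = Q/A = 0.000751/0.01431 = 0.05247 m/s.
Reynolds number Re = ρVD/μ = 795 · 0.05247 · 0.135 / 0.0011 = 5119.
Re > 4000 → turbulent. Relative roughness ε/D = 0.00263/0.135 = 0.0195. Haaland: 1/√f = -1.8 log₁₀[(0.0195/3.7)^1.11 + 6.9/5119] = -1.8 log₁₀[0.00296 + 0.00135] = 4.259, so f = 0.05513.
Darcy-Weisbach: ΔP = f(L/D)(ρV²/2) = 0.05513·(132/0.135)·(795·0.05247²/2) = 0.05513·977.8·1.094 = 58.98 Pa.
Head loss h_f = ΔP/(ρg) = 58.98/(795·9.81) = 0.00756 m.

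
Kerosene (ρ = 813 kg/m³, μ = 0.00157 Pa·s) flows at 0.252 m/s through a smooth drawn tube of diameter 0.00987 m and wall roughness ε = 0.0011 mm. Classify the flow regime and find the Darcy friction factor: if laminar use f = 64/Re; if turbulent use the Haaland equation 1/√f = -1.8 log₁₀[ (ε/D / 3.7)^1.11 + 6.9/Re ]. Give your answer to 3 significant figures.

f ≈ 0.0497

Re = ρVD/μ = 813·0.252·0.00987/0.00157 = 1288.
Re < 2300 → laminar, so f = 64/Re = 0.04969 (roughness is irrelevant in laminar flow).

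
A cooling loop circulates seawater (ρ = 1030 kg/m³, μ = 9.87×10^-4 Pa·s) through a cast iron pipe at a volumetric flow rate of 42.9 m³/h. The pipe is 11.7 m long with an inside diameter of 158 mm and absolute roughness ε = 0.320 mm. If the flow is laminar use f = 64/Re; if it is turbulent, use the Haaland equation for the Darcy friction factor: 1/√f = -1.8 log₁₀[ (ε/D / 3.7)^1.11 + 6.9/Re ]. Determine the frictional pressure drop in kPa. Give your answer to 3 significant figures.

Q = 42.9 m³/h = 42.9/3600 = 0.01192 m³/s.
Cross-sectional area A = πD²/4 = π(0.158)²/4 = 0.01961 m²; mean velocity V = Q/A = 0.01192/0.01961 = 0.6078 m/s.
Reynolds number Re = ρVD/μ = 1030 · 0.6078 · 0.158 / 0.000987 = 1.002e+05.
Re > 4000 → turbulent. Relative roughness ε/D = 0.00032/0.158 = 0.00203. Haaland: 1/√f = -1.8 log₁₀[(0.00203/3.7)^1.11 + 6.9/1.002e+05] = -1.8 log₁₀[0.00024 + 6.89e-05] = 6.319, so f = 0.02504.
Darcy-Weisbach: ΔP = f(L/D)(ρV²/2) = 0.02504·(11.7/0.158)·(1030·0.6078²/2) = 0.02504·74.05·190.2 = 352.8 Pa.
ΔP = 352.8 Pa = 0.353 kPa.

ΔP ≈ 0.353 kPa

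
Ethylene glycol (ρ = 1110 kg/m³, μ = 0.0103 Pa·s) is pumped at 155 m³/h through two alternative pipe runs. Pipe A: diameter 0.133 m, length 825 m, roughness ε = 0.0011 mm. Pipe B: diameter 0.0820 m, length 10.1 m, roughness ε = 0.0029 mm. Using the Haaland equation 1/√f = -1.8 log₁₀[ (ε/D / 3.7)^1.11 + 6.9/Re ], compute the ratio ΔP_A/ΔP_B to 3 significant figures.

ΔP_A/ΔP_B ≈ 8.06

Pipe A: V = Q/A = 0.04306/0.01389 = 3.099 m/s; Re = 4.442e+04; ε/D = 8.27e-06; Haaland → f = 0.02129; ΔP_A = f(L/D)(ρV²/2) = 7.04e+05 Pa.
Pipe B: V = Q/A = 0.04306/0.005281 = 8.153 m/s; Re = 7.205e+04; ε/D = 3.54e-05; Haaland → f = 0.01922; ΔP_B = f(L/D)(ρV²/2) = 8.736e+04 Pa.
ΔP_A/ΔP_B = 7.04e+05/8.736e+04 = 8.06.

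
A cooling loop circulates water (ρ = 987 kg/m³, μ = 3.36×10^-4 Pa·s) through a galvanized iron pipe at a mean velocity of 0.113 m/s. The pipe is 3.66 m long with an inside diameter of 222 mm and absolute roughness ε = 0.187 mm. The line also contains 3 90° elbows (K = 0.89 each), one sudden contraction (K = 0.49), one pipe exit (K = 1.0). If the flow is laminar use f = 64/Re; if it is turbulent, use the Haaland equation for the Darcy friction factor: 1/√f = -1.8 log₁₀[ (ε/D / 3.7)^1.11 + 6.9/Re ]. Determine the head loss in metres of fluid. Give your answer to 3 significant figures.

h_f ≈ 0.00294 m

Reynolds number Re = ρVD/μ = 987 · 0.113 · 0.222 / 0.000336 = 7.369e+04.
Re > 4000 → turbulent. Relative roughness ε/D = 0.000187/0.222 = 0.000842. Haaland: 1/√f = -1.8 log₁₀[(0.000842/3.7)^1.11 + 6.9/7.369e+04] = -1.8 log₁₀[9.05e-05 + 9.36e-05] = 6.723, so f = 0.02213.
Total minor-loss coefficient ΣK = 3·0.89 + 1·0.49 + 1·1 = 4.16.
ΔP = [f·L/D + ΣK]·(ρV²/2) = [0.02213·3.66/0.222 + 4.16]·(987·0.113²/2) = [0.3648 + 4.16]·6.302 = 28.51 Pa.
Head loss h_f = ΔP/(ρg) = 28.51/(987·9.81) = 0.00294 m.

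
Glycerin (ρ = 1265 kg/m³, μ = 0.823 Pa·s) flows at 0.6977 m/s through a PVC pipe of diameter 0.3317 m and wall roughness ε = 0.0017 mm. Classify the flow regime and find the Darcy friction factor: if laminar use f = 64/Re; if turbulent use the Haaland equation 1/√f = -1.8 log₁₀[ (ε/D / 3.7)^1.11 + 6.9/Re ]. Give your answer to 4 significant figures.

Re = ρVD/μ = 1265·0.6977·0.3317/0.823 = 355.7.
Re < 2300 → laminar, so f = 64/Re = 0.1799 (roughness is irrelevant in laminar flow).

f ≈ 0.1799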